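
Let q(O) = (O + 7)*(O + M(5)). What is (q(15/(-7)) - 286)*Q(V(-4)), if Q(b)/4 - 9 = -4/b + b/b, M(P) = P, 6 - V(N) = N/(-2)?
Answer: -480024/49 ≈ -9796.4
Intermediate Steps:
V(N) = 6 + N/2 (V(N) = 6 - N/(-2) = 6 - N*(-1)/2 = 6 - (-1)*N/2 = 6 + N/2)
q(O) = (5 + O)*(7 + O) (q(O) = (O + 7)*(O + 5) = (7 + O)*(5 + O) = (5 + O)*(7 + O))
Q(b) = 40 - 16/b (Q(b) = 36 + 4*(-4/b + b/b) = 36 + 4*(-4/b + 1) = 36 + 4*(1 - 4/b) = 36 + (4 - 16/b) = 40 - 16/b)
(q(15/(-7)) - 286)*Q(V(-4)) = ((35 + (15/(-7))**2 + 12*(15/(-7))) - 286)*(40 - 16/(6 + (1/2)*(-4))) = ((35 + (15*(-1/7))**2 + 12*(15*(-1/7))) - 286)*(40 - 16/(6 - 2)) = ((35 + (-15/7)**2 + 12*(-15/7)) - 286)*(40 - 16/4) = ((35 + 225/49 - 180/7) - 286)*(40 - 16*1/4) = (680/49 - 286)*(40 - 4) = -13334/49*36 = -480024/49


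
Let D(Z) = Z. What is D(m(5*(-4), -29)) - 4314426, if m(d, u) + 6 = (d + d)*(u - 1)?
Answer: -4313232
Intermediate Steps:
m(d, u) = -6 + 2*d*(-1 + u) (m(d, u) = -6 + (d + d)*(u - 1) = -6 + (2*d)*(-1 + u) = -6 + 2*d*(-1 + u))
D(m(5*(-4), -29)) - 4314426 = (-6 - 10*(-4) + 2*(5*(-4))*(-29)) - 4314426 = (-6 - 2*(-20) + 2*(-20)*(-29)) - 4314426 = (-6 + 40 + 1160) - 4314426 = 1194 - 4314426 = -4313232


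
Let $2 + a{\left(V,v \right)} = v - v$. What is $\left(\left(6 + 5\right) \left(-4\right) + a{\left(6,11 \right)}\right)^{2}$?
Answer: $2116$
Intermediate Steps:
$a{\left(V,v \right)} = -2$ ($a{\left(V,v \right)} = -2 + \left(v - v\right) = -2 + 0 = -2$)
$\left(\left(6 + 5\right) \left(-4\right) + a{\left(6,11 \right)}\right)^{2} = \left(\left(6 + 5\right) \left(-4\right) - 2\right)^{2} = \left(11 \left(-4\right) - 2\right)^{2} = \left(-44 - 2\right)^{2} = \left(-46\right)^{2} = 2116$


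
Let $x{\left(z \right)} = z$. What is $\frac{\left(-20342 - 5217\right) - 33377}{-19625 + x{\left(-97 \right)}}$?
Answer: $\frac{29468}{9861} \approx 2.9883$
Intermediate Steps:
$\frac{\left(-20342 - 5217\right) - 33377}{-19625 + x{\left(-97 \right)}} = \frac{\left(-20342 - 5217\right) - 33377}{-19625 - 97} = \frac{\left(-20342 - 5217\right) - 33377}{-19722} = \left(-25559 - 33377\right) \left(- \frac{1}{19722}\right) = \left(-58936\right) \left(- \frac{1}{19722}\right) = \frac{29468}{9861}$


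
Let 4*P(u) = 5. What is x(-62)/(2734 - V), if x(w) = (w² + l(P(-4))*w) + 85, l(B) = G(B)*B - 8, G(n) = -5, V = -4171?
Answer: 1925/2762 ≈ 0.69696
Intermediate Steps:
P(u) = 5/4 (P(u) = (¼)*5 = 5/4)
l(B) = -8 - 5*B (l(B) = -5*B - 8 = -8 - 5*B)
x(w) = 85 + w² - 57*w/4 (x(w) = (w² + (-8 - 5*5/4)*w) + 85 = (w² + (-8 - 25/4)*w) + 85 = (w² - 57*w/4) + 85 = 85 + w² - 57*w/4)
x(-62)/(2734 - V) = (85 + (-62)² - 57/4*(-62))/(2734 - 1*(-4171)) = (85 + 3844 + 1767/2)/(2734 + 4171) = (9625/2)/6905 = (9625/2)*(1/6905) = 1925/2762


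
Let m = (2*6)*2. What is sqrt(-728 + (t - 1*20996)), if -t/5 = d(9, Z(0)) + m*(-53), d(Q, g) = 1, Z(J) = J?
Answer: I*sqrt(15369) ≈ 123.97*I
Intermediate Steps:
m = 24 (m = 12*2 = 24)
t = 6355 (t = -5*(1 + 24*(-53)) = -5*(1 - 1272) = -5*(-1271) = 6355)
sqrt(-728 + (t - 1*20996)) = sqrt(-728 + (6355 - 1*20996)) = sqrt(-728 + (6355 - 20996)) = sqrt(-728 - 14641) = sqrt(-15369) = I*sqrt(15369)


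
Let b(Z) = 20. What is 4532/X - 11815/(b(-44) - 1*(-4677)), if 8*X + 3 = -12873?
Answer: -80606093/15119643 ≈ -5.3312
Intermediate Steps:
X = -3219/2 (X = -3/8 + (1/8)*(-12873) = -3/8 - 12873/8 = -3219/2 ≈ -1609.5)
4532/X - 11815/(b(-44) - 1*(-4677)) = 4532/(-3219/2) - 11815/(20 - 1*(-4677)) = 4532*(-2/3219) - 11815/(20 + 4677) = -9064/3219 - 11815/4697 = -80606093/15119643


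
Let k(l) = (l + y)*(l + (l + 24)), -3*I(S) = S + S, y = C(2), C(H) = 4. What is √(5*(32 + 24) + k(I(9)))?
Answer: 16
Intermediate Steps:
y = 4
I(S) = -2*S/3 (I(S) = -(S + S)/3 = -2*S/3)
k(l) = (4 + l)*(24 + 2*l) (k(l) = (l + 4)*(l + (l + 24)) = (4 + l)*(l + (24 + l)) = (4 + l)*(24 + 2*l))
√(5*(32 + 24) + k(I(9))) = √(5*(32 + 24) + (96 + 2*(-⅔*9)² + 32*(-⅔*9))) = √(5*56 + (96 + 2*(-6)² + 32*(-6))) = √(280 + (96 + 2*36 - 192)) = √(280 + (96 + 72 - 192)) = √(280 - 24) = √256 = 16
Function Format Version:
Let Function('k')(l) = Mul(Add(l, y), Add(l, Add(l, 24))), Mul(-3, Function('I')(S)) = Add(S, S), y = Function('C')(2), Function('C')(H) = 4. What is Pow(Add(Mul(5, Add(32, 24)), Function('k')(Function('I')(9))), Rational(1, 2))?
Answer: 16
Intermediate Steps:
y = 4
Function('I')(S) = Mul(Rational(-2, 3), S) (Function('I')(S) = Mul(Rational(-1, 3), Add(S, S)) = Mul(Rational(-1, 3), Mul(2, S)) = Mul(Rational(-2, 3), S))
Function('k')(l) = Mul(Add(4, l), Add(24, Mul(2, l))) (Function('k')(l) = Mul(Add(l, 4), Add(l, Add(l, 24))) = Mul(Add(4, l), Add(l, Add(24, l))) = Mul(Add(4, l), Add(24, Mul(2, l))))
Pow(Add(Mul(5, Add(32, 24)), Function('k')(Function('I')(9))), Rational(1, 2)) = Pow(Add(Mul(5, Add(32, 24)), Add(96, Mul(2, Pow(Mul(Rational(-2, 3), 9), 2)), Mul(32, Mul(Rational(-2, 3), 9)))), Rational(1, 2)) = Pow(Add(Mul(5, 56), Add(96, Mul(2, Pow(-6, 2)), Mul(32, -6))), Rational(1, 2)) = Pow(Add(280, Add(96, Mul(2, 36), -192)), Rational(1, 2)) = Pow(Add(280, Add(96, 72, -192)), Rational(1, 2)) = Pow(Add(280, -24), Rational(1, 2)) = Pow(256, Rational(1, 2)) = 16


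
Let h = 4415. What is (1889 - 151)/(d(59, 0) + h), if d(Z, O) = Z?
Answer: 869/2237 ≈ 0.38847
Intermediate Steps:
(1889 - 151)/(d(59, 0) + h) = (1889 - 151)/(59 + 4415) = 1738/4474 = 1738*(1/4474) = 869/2237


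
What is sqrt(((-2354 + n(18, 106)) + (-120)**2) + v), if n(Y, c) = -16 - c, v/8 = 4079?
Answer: 2*sqrt(11139) ≈ 211.08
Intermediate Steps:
v = 32632 (v = 8*4079 = 32632)
sqrt(((-2354 + n(18, 106)) + (-120)**2) + v) = sqrt(((-2354 + (-16 - 1*106)) + (-120)**2) + 32632) = sqrt(((-2354 + (-16 - 106)) + 14400) + 32632) = sqrt(((-2354 - 122) + 14400) + 32632) = sqrt((-2476 + 14400) + 32632) = sqrt(11924 + 32632) = sqrt(44556) = 2*sqrt(11139)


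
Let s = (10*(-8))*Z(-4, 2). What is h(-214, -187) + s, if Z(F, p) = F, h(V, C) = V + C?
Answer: -81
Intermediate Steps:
h(V, C) = C + V
s = 320 (s = (10*(-8))*(-4) = -80*(-4) = 320)
h(-214, -187) + s = (-187 - 214) + 320 = -401 + 320 = -81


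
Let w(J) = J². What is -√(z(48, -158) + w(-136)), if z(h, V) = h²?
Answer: -40*√13 ≈ -144.22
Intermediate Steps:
-√(z(48, -158) + w(-136)) = -√(48² + (-136)²) = -√(2304 + 18496) = -√20800 = -40*√13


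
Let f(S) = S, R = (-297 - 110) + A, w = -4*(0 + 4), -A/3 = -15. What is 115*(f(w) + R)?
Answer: -43470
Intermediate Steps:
A = 45 (A = -3*(-15) = 45)
w = -16 (w = -4*4 = -16)
R = -362 (R = (-297 - 110) + 45 = -407 + 45 = -362)
115*(f(w) + R) = 115*(-16 - 362) = 115*(-378) = -43470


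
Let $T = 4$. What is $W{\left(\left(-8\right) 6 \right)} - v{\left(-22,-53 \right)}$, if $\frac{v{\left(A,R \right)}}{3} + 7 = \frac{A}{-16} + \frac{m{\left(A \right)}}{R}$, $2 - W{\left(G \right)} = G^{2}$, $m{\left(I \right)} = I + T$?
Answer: $- \frac{969325}{424} \approx -2286.1$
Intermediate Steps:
$m{\left(I \right)} = 4 + I$ ($m{\left(I \right)} = I + 4 = 4 + I$)
$W{\left(G \right)} = 2 - G^{2}$
$v{\left(A,R \right)} = -21 - \frac{3 A}{16} + \frac{3 \left(4 + A\right)}{R}$ ($v{\left(A,R \right)} = -21 + 3 \left(\frac{A}{-16} + \frac{4 + A}{R}\right) = -21 + 3 \left(A \left(- \frac{1}{16}\right) + \frac{4 + A}{R}\right) = -21 + 3 \left(- \frac{A}{16} + \frac{4 + A}{R}\right) = -21 - \left(\frac{3 A}{16} - \frac{3 \left(4 + A\right)}{R}\right) = -21 - \frac{3 A}{16} + \frac{3 \left(4 + A\right)}{R}$)
$W{\left(\left(-8\right) 6 \right)} - v{\left(-22,-53 \right)} = \left(2 - \left(\left(-8\right) 6\right)^{2}\right) - \frac{3 \left(64 + 16 \left(-22\right) - - 53 \left(112 - 22\right)\right)}{16 \left(-53\right)} = \left(2 - \left(-48\right)^{2}\right) - \frac{3}{16} \left(- \frac{1}{53}\right) \left(64 - 352 - \left(-53\right) 90\right) = \left(2 - 2304\right) - \frac{3}{16} \left(- \frac{1}{53}\right) \left(64 - 352 + 4770\right) = \left(2 - 2304\right) - \frac{3}{16} \left(- \frac{1}{53}\right) 4482 = -2302 - - \frac{6723}{424} = -2302 + \frac{6723}{424} = - \frac{969325}{424}$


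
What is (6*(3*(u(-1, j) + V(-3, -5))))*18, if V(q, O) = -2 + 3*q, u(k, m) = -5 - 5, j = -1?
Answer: -6804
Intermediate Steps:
u(k, m) = -10
(6*(3*(u(-1, j) + V(-3, -5))))*18 = (6*(3*(-10 + (-2 + 3*(-3)))))*18 = (6*(3*(-10 + (-2 - 9))))*18 = (6*(3*(-10 - 11)))*18 = (6*(3*(-21)))*18 = (6*(-63))*18 = -378*18 = -6804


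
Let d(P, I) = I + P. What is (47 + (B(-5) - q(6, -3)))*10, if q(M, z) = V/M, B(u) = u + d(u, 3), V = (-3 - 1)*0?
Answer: 400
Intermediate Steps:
V = 0 (V = -4*0 = 0)
B(u) = 3 + 2*u (B(u) = u + (3 + u) = 3 + 2*u)
q(M, z) = 0 (q(M, z) = 0/M = 0)
(47 + (B(-5) - q(6, -3)))*10 = (47 + ((3 + 2*(-5)) - 1*0))*10 = (47 + ((3 - 10) + 0))*10 = (47 + (-7 + 0))*10 = (47 - 7)*10 = 40*10 = 400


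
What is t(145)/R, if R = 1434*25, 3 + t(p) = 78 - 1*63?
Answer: 2/5975 ≈ 0.00033473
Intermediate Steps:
t(p) = 12 (t(p) = -3 + (78 - 1*63) = -3 + (78 - 63) = -3 + 15 = 12)
R = 35850
t(145)/R = 12/35850 = 12*(1/35850) = 2/5975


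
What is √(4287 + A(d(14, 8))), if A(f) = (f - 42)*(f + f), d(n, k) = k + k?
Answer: √3455 ≈ 58.779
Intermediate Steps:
d(n, k) = 2*k
A(f) = 2*f*(-42 + f) (A(f) = (-42 + f)*(2*f) = 2*f*(-42 + f))
√(4287 + A(d(14, 8))) = √(4287 + 2*(2*8)*(-42 + 2*8)) = √(4287 + 2*16*(-42 + 16)) = √(4287 + 2*16*(-26)) = √(4287 - 832) = √3455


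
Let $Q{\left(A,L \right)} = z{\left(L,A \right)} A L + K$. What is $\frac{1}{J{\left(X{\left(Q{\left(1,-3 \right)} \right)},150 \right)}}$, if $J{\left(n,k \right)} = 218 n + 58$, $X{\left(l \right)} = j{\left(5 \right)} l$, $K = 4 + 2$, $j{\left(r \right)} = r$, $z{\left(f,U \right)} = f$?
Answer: $\frac{1}{16408} \approx 6.0946 \cdot 10^{-5}$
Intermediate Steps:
$K = 6$
$Q{\left(A,L \right)} = 6 + A L^{2}$ ($Q{\left(A,L \right)} = L A L + 6 = A L L + 6 = A L^{2} + 6 = 6 + A L^{2}$)
$X{\left(l \right)} = 5 l$
$J{\left(n,k \right)} = 58 + 218 n$
$\frac{1}{J{\left(X{\left(Q{\left(1,-3 \right)} \right)},150 \right)}} = \frac{1}{58 + 218 \cdot 5 \left(6 + 1 \left(-3\right)^{2}\right)} = \frac{1}{58 + 218 \cdot 5 \left(6 + 1 \cdot 9\right)} = \frac{1}{58 + 218 \cdot 5 \left(6 + 9\right)} = \frac{1}{58 + 218 \cdot 5 \cdot 15} = \frac{1}{58 + 218 \cdot 75} = \frac{1}{58 + 16350} = \frac{1}{16408}$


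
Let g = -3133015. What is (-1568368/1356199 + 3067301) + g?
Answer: -89122829454/1356199 ≈ -65715.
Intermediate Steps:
(-1568368/1356199 + 3067301) + g = (-1568368/1356199 + 3067301) - 3133015 = 4159868980531/1356199 - 3133015 = -89122829454/1356199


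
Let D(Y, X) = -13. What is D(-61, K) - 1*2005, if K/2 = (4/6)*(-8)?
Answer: -2018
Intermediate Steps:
K = -32/3 (K = 2*((4/6)*(-8)) = 2*((4*(1/6))*(-8)) = 2*((2/3)*(-8)) = 2*(-16/3) = -32/3 ≈ -10.667)
D(-61, K) - 1*2005 = -13 - 1*2005 = -13 - 2005 = -2018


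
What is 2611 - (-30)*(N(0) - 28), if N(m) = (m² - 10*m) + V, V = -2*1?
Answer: 1711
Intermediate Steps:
V = -2
N(m) = -2 + m² - 10*m (N(m) = (m² - 10*m) - 2 = -2 + m² - 10*m)
2611 - (-30)*(N(0) - 28) = 2611 - (-30)*((-2 + 0² - 10*0) - 28) = 2611 - (-30)*((-2 + 0 + 0) - 28) = 2611 - (-30)*(-2 - 28) = 2611 - (-30)*(-30) = 2611 - 1*900 = 2611 - 900 = 1711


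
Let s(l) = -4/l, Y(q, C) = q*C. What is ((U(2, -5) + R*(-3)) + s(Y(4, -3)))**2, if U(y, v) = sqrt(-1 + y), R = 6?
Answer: 2500/9 ≈ 277.78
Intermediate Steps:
Y(q, C) = C*q
((U(2, -5) + R*(-3)) + s(Y(4, -3)))**2 = ((sqrt(-1 + 2) + 6*(-3)) - 4/((-3*4)))**2 = ((sqrt(1) - 18) - 4/(-12))**2 = ((1 - 18) - 4*(-1/12))**2 = (-17 + 1/3)**2 = (-50/3)**2 = 2500/9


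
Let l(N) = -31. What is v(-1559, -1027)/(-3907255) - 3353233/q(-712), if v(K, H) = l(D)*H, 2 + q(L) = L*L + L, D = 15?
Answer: -524722129997/79118787946 ≈ -6.6321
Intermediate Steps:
q(L) = -2 + L + L**2 (q(L) = -2 + (L*L + L) = -2 + (L**2 + L) = -2 + (L + L**2) = -2 + L + L**2)
v(K, H) = -31*H
v(-1559, -1027)/(-3907255) - 3353233/q(-712) = -31*(-1027)/(-3907255) - 3353233/(-2 - 712 + (-712)**2) = 31837*(-1/3907255) - 3353233/(-2 - 712 + 506944) = -31837/3907255 - 3353233/506230 = -524722129997/79118787946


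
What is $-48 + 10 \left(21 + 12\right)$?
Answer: $282$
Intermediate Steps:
$-48 + 10 \left(21 + 12\right) = -48 + 10 \cdot 33 = -48 + 330 = 282$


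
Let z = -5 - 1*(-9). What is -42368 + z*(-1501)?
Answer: -48372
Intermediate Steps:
z = 4 (z = -5 + 9 = 4)
-42368 + z*(-1501) = -42368 + 4*(-1501) = -42368 - 6004 = -48372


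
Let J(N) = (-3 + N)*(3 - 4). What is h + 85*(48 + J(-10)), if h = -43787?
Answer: -38602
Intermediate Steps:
J(N) = 3 - N (J(N) = (-3 + N)*(-1) = 3 - N)
h + 85*(48 + J(-10)) = -43787 + 85*(48 + (3 - 1*(-10))) = -43787 + 85*(48 + (3 + 10)) = -43787 + 85*(48 + 13) = -43787 + 85*61 = -43787 + 5185 = -38602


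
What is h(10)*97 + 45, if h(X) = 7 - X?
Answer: -246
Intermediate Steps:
h(10)*97 + 45 = (7 - 1*10)*97 + 45 = (7 - 10)*97 + 45 = -3*97 + 45 = -291 + 45 = -246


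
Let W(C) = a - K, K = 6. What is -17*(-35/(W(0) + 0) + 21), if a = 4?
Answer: -1309/2 ≈ -654.50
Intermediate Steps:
W(C) = -2 (W(C) = 4 - 1*6 = 4 - 6 = -2)
-17*(-35/(W(0) + 0) + 21) = -17*(-35/(-2 + 0) + 21) = -17*(-35/(-2) + 21) = -17*(-35*(-½) + 21) = -17*(35/2 + 21) = -17*77/2 = -1309/2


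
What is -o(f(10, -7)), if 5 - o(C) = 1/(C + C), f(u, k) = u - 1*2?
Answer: -79/16 ≈ -4.9375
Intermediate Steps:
f(u, k) = -2 + u (f(u, k) = u - 2 = -2 + u)
o(C) = 5 - 1/(2*C) (o(C) = 5 - 1/(C + C) = 5 - 1/(2*C))
-o(f(10, -7)) = -(5 - 1/(2*(-2 + 10))) = -(5 - ½/8) = -(5 - ½*⅛) = -(5 - 1/16) = -1*79/16 = -79/16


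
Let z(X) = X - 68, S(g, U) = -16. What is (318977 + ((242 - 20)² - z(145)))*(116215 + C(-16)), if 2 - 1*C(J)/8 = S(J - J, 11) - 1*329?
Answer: 43810582344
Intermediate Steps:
z(X) = -68 + X
C(J) = 2776 (C(J) = 16 - 8*(-16 - 1*329) = 16 - 8*(-16 - 329) = 16 - 8*(-345) = 16 + 2760 = 2776)
(318977 + ((242 - 20)² - z(145)))*(116215 + C(-16)) = (318977 + ((242 - 20)² - (-68 + 145)))*(116215 + 2776) = (318977 + (222² - 1*77))*118991 = (318977 + (49284 - 77))*118991 = (318977 + 49207)*118991 = 368184*118991 = 43810582344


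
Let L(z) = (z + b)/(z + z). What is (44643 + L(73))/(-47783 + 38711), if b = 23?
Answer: -1086329/220752 ≈ -4.9210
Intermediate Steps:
L(z) = (23 + z)/(2*z) (L(z) = (z + 23)/(z + z) = (23 + z)/((2*z)) = (23 + z)*(1/(2*z)) = (23 + z)/(2*z))
(44643 + L(73))/(-47783 + 38711) = (44643 + (½)*(23 + 73)/73)/(-47783 + 38711) = (44643 + (½)*(1/73)*96)/(-9072) = (44643 + 48/73)*(-1/9072) = (3258987/73)*(-1/9072) = -1086329/220752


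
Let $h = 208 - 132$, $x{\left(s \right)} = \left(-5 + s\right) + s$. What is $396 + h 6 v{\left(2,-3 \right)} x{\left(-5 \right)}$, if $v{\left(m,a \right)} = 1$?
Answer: $-6444$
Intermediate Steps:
$x{\left(s \right)} = -5 + 2 s$
$h = 76$
$396 + h 6 v{\left(2,-3 \right)} x{\left(-5 \right)} = 396 + 76 \cdot 6 \cdot 1 \left(-5 + 2 \left(-5\right)\right) = 396 + 76 \cdot 6 \left(-5 - 10\right) = 396 + 76 \cdot 6 \left(-15\right) = 396 + 76 \left(-90\right) = 396 - 6840 = -6444$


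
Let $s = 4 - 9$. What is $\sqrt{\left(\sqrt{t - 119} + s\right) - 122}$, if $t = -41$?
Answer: $\sqrt{-127 + 4 i \sqrt{10}} \approx 0.56052 + 11.283 i$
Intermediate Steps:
$s = -5$ ($s = 4 - 9 = -5$)
$\sqrt{\left(\sqrt{t - 119} + s\right) - 122} = \sqrt{\left(\sqrt{-41 - 119} - 5\right) - 122} = \sqrt{\left(\sqrt{-160} - 5\right) - 122} = \sqrt{\left(4 i \sqrt{10} - 5\right) - 122} = \sqrt{\left(-5 + 4 i \sqrt{10}\right) - 122} = \sqrt{-127 + 4 i \sqrt{10}}$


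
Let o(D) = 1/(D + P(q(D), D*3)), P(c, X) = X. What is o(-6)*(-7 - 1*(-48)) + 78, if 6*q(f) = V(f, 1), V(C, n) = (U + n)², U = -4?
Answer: 1831/24 ≈ 76.292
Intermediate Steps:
V(C, n) = (-4 + n)²
q(f) = 3/2 (q(f) = (-4 + 1)²/6 = (⅙)*(-3)² = (⅙)*9 = 3/2)
o(D) = 1/(4*D) (o(D) = 1/(D + D*3) = 1/(D + 3*D) = 1/(4*D))
o(-6)*(-7 - 1*(-48)) + 78 = ((¼)/(-6))*(-7 - 1*(-48)) + 78 = ((¼)*(-⅙))*(-7 + 48) + 78 = -1/24*41 + 78 = -41/24 + 78 = 1831/24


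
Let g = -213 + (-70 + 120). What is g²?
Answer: 26569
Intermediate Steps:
g = -163 (g = -213 + 50 = -163)
g² = (-163)² = 26569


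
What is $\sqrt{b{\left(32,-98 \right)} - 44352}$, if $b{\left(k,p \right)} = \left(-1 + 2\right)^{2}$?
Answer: $i \sqrt{44351} \approx 210.6 i$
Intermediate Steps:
$b{\left(k,p \right)} = 1$ ($b{\left(k,p \right)} = 1^{2} = 1$)
$\sqrt{b{\left(32,-98 \right)} - 44352} = \sqrt{1 - 44352} = \sqrt{-44351} = i \sqrt{44351}$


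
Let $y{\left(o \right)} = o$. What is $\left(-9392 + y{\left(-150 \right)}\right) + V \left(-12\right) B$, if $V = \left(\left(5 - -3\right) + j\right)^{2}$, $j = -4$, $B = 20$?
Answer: $-13382$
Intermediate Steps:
$V = 16$ ($V = \left(\left(5 - -3\right) - 4\right)^{2} = \left(\left(5 + 3\right) - 4\right)^{2} = \left(8 - 4\right)^{2} = 4^{2} = 16$)
$\left(-9392 + y{\left(-150 \right)}\right) + V \left(-12\right) B = \left(-9392 - 150\right) + 16 \left(-12\right) 20 = -9542 - 3840 = -13382$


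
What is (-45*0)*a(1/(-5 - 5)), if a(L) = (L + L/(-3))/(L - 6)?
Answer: 0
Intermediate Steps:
a(L) = 2*L/(3*(-6 + L)) (a(L) = (L + L*(-1/3))/(-6 + L) = (L - L/3)/(-6 + L) = (2*L/3)/(-6 + L) = 2*L/(3*(-6 + L)))
(-45*0)*a(1/(-5 - 5)) = (-45*0)*(2/(3*(-5 - 5)*(-6 + 1/(-5 - 5)))) = 0*((2/3)/(-10*(-6 + 1/(-10)))) = 0*((2/3)*(-1/10)/(-6 - 1/10)) = 0*((2/3)*(-1/10)/(-61/10)) = 0*((2/3)*(-1/10)*(-10/61)) = 0*(2/183) = 0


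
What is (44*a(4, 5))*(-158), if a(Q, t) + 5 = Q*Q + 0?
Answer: -76472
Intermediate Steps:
a(Q, t) = -5 + Q**2 (a(Q, t) = -5 + (Q*Q + 0) = -5 + (Q**2 + 0) = -5 + Q**2)
(44*a(4, 5))*(-158) = (44*(-5 + 4**2))*(-158) = (44*(-5 + 16))*(-158) = (44*11)*(-158) = 484*(-158) = -76472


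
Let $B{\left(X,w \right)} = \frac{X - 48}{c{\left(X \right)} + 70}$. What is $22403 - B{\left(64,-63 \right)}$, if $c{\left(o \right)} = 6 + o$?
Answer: $\frac{784101}{35} \approx 22403.0$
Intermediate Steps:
$B{\left(X,w \right)} = \frac{-48 + X}{76 + X}$ ($B{\left(X,w \right)} = \frac{X - 48}{\left(6 + X\right) + 70} = \frac{-48 + X}{76 + X}$)
$22403 - B{\left(64,-63 \right)} = 22403 - \frac{-48 + 64}{76 + 64} = 22403 - \frac{1}{140} \cdot 16 = 22403 - \frac{4}{35} = \frac{784101}{35}$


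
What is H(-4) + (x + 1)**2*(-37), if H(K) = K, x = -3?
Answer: -152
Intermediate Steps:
H(-4) + (x + 1)**2*(-37) = -4 + (-3 + 1)**2*(-37) = -4 + (-2)**2*(-37) = -4 + 4*(-37) = -4 - 148 = -152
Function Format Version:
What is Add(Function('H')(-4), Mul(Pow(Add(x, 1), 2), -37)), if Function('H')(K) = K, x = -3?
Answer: -152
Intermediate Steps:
Add(Function('H')(-4), Mul(Pow(Add(x, 1), 2), -37)) = Add(-4, Mul(Pow(Add(-3, 1), 2), -37)) = Add(-4, Mul(Pow(-2, 2), -37)) = Add(-4, Mul(4, -37)) = Add(-4, -148) = -152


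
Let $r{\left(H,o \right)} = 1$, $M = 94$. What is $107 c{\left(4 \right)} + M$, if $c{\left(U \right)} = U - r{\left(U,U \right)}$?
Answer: $415$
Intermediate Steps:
$c{\left(U \right)} = -1 + U$ ($c{\left(U \right)} = U - 1 = -1 + U$)
$107 c{\left(4 \right)} + M = 107 \left(-1 + 4\right) + 94 = 107 \cdot 3 + 94 = 321 + 94 = 415$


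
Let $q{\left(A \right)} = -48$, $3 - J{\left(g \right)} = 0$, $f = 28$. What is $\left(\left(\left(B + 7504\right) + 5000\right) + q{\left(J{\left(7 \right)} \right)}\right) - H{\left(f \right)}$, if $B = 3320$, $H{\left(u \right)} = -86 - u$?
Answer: $15890$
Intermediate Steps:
$J{\left(g \right)} = 3$ ($J{\left(g \right)} = 3 - 0 = 3 + 0 = 3$)
$\left(\left(\left(B + 7504\right) + 5000\right) + q{\left(J{\left(7 \right)} \right)}\right) - H{\left(f \right)} = \left(\left(\left(3320 + 7504\right) + 5000\right) - 48\right) - \left(-86 - 28\right) = \left(\left(10824 + 5000\right) - 48\right) - \left(-86 - 28\right) = \left(15824 - 48\right) - -114 = 15776 + 114 = 15890$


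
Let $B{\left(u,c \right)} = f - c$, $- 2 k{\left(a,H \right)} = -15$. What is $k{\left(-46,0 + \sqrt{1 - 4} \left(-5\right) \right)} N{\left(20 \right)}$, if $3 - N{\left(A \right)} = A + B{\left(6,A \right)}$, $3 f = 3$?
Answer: $15$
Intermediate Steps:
$f = 1$ ($f = \frac{1}{3} \cdot 3 = 1$)
$k{\left(a,H \right)} = \frac{15}{2}$ ($k{\left(a,H \right)} = \left(- \frac{1}{2}\right) \left(-15\right) = \frac{15}{2}$)
$B{\left(u,c \right)} = 1 - c$
$N{\left(A \right)} = 2$ ($N{\left(A \right)} = 3 - \left(A - \left(-1 + A\right)\right) = 3 - 1 = 2$)
$k{\left(-46,0 + \sqrt{1 - 4} \left(-5\right) \right)} N{\left(20 \right)} = \frac{15}{2} \cdot 2 = 15$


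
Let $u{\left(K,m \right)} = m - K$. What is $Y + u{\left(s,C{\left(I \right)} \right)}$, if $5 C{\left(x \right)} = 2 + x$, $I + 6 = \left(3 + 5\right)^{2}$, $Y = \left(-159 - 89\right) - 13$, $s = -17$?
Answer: $-232$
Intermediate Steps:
$Y = -261$ ($Y = -248 - 13 = -261$)
$I = 58$ ($I = -6 + \left(3 + 5\right)^{2} = -6 + 8^{2} = -6 + 64 = 58$)
$C{\left(x \right)} = \frac{2}{5} + \frac{x}{5}$ ($C{\left(x \right)} = \frac{2 + x}{5} = \frac{2}{5} + \frac{x}{5}$)
$Y + u{\left(s,C{\left(I \right)} \right)} = -261 + \left(\left(\frac{2}{5} + \frac{1}{5} \cdot 58\right) - -17\right) = -261 + \left(\left(\frac{2}{5} + \frac{58}{5}\right) + 17\right) = -261 + \left(12 + 17\right) = -261 + 29 = -232$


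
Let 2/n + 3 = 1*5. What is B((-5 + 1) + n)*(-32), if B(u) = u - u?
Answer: 0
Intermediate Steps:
n = 1 (n = 2/(-3 + 1*5) = 2/(-3 + 5) = 2/2 = 2*(1/2) = 1)
B(u) = 0
B((-5 + 1) + n)*(-32) = 0*(-32) = 0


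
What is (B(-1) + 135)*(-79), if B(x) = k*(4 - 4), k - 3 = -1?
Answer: -10665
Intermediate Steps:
k = 2 (k = 3 - 1 = 2)
B(x) = 0 (B(x) = 2*(4 - 4) = 2*0 = 0)
(B(-1) + 135)*(-79) = (0 + 135)*(-79) = 135*(-79) = -10665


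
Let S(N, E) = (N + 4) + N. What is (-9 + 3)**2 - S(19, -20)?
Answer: -6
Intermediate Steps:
S(N, E) = 4 + 2*N (S(N, E) = (4 + N) + N = 4 + 2*N)
(-9 + 3)**2 - S(19, -20) = (-9 + 3)**2 - (4 + 2*19) = (-6)**2 - (4 + 38) = 36 - 1*42 = 36 - 42 = -6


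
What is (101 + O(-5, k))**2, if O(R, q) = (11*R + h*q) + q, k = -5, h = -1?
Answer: 2116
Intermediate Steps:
O(R, q) = 11*R (O(R, q) = (11*R - q) + q = (-q + 11*R) + q = 11*R)
(101 + O(-5, k))**2 = (101 + 11*(-5))**2 = (101 - 55)**2 = 46**2 = 2116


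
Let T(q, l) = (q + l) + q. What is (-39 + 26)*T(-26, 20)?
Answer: 416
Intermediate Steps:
T(q, l) = l + 2*q (T(q, l) = (l + q) + q = l + 2*q)
(-39 + 26)*T(-26, 20) = (-39 + 26)*(20 + 2*(-26)) = -13*(20 - 52) = -13*(-32) = 416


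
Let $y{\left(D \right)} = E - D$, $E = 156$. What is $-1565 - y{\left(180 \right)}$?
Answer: $-1541$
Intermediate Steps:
$y{\left(D \right)} = 156 - D$
$-1565 - y{\left(180 \right)} = -1565 - \left(156 - 180\right) = -1565 - -24 = -1565 + 24 = -1541$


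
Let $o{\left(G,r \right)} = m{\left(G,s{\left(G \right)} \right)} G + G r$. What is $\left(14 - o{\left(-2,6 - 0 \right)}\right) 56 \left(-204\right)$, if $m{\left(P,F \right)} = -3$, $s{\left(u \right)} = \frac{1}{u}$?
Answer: $-228480$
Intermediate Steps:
$o{\left(G,r \right)} = - 3 G + G r$
$\left(14 - o{\left(-2,6 - 0 \right)}\right) 56 \left(-204\right) = \left(14 - - 2 \left(-3 + \left(6 - 0\right)\right)\right) 56 \left(-204\right) = \left(14 - - 2 \left(-3 + \left(6 + 0\right)\right)\right) 56 \left(-204\right) = \left(14 - - 2 \left(-3 + 6\right)\right) 56 \left(-204\right) = \left(14 - \left(-2\right) 3\right) 56 \left(-204\right) = \left(14 - -6\right) 56 \left(-204\right) = \left(14 + 6\right) 56 \left(-204\right) = 20 \cdot 56 \left(-204\right) = 1120 \left(-204\right) = -228480$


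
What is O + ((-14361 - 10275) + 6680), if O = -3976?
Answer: -21932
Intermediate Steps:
O + ((-14361 - 10275) + 6680) = -3976 + ((-14361 - 10275) + 6680) = -3976 + (-24636 + 6680) = -3976 - 17956 = -21932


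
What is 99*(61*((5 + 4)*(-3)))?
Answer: -163053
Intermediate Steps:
99*(61*((5 + 4)*(-3))) = 99*(61*(9*(-3))) = 99*(61*(-27)) = 99*(-1647) = -163053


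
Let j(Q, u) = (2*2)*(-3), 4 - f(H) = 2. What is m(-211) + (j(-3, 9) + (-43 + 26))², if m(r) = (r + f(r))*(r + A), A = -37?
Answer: 52673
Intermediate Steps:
f(H) = 2 (f(H) = 4 - 1*2 = 4 - 2 = 2)
m(r) = (-37 + r)*(2 + r) (m(r) = (r + 2)*(r - 37) = (2 + r)*(-37 + r) = (-37 + r)*(2 + r))
j(Q, u) = -12 (j(Q, u) = 4*(-3) = -12)
m(-211) + (j(-3, 9) + (-43 + 26))² = (-74 + (-211)² - 35*(-211)) + (-12 + (-43 + 26))² = (-74 + 44521 + 7385) + (-12 - 17)² = 51832 + (-29)² = 51832 + 841 = 52673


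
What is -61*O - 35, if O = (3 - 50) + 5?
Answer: 2527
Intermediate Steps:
O = -42 (O = -47 + 5 = -42)
-61*O - 35 = -61*(-42) - 35 = 2562 - 35 = 2527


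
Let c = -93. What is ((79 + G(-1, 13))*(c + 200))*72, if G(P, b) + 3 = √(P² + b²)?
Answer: 585504 + 7704*√170 ≈ 6.8595e+5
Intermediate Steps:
G(P, b) = -3 + √(P² + b²)
((79 + G(-1, 13))*(c + 200))*72 = ((79 + (-3 + √((-1)² + 13²)))*(-93 + 200))*72 = ((79 + (-3 + √(1 + 169)))*107)*72 = ((79 + (-3 + √170))*107)*72 = ((76 + √170)*107)*72 = (8132 + 107*√170)*72 = 585504 + 7704*√170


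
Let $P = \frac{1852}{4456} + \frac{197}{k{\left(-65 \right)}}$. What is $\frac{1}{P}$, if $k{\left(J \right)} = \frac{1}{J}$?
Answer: $- \frac{1114}{14264307} \approx -7.8097 \cdot 10^{-5}$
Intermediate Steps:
$P = - \frac{14264307}{1114}$ ($P = \frac{1852}{4456} + \frac{197}{\frac{1}{-65}} = 1852 \cdot \frac{1}{4456} + \frac{197}{- \frac{1}{65}} = \frac{463}{1114} + 197 \left(-65\right) = \frac{463}{1114} - 12805 = - \frac{14264307}{1114} \approx -12805.0$)
$\frac{1}{P} = \frac{1}{- \frac{14264307}{1114}} = - \frac{1114}{14264307}$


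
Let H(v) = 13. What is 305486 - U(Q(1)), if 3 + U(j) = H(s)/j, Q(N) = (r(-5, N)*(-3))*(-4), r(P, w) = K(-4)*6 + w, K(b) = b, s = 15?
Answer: 84314977/276 ≈ 3.0549e+5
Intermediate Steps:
r(P, w) = -24 + w (r(P, w) = -4*6 + w = -24 + w)
Q(N) = -288 + 12*N (Q(N) = ((-24 + N)*(-3))*(-4) = (72 - 3*N)*(-4) = -288 + 12*N)
U(j) = -3 + 13/j
305486 - U(Q(1)) = 305486 - (-3 + 13/(-288 + 12*1)) = 305486 - (-3 + 13/(-288 + 12)) = 305486 - (-3 + 13/(-276)) = 305486 - (-3 + 13*(-1/276)) = 305486 - (-3 - 13/276) = 305486 - 1*(-841/276) = 305486 + 841/276 = 84314977/276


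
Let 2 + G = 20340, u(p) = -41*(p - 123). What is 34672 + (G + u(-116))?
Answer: 64809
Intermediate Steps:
u(p) = 5043 - 41*p (u(p) = -41*(-123 + p) = 5043 - 41*p)
G = 20338 (G = -2 + 20340 = 20338)
34672 + (G + u(-116)) = 34672 + (20338 + (5043 - 41*(-116))) = 34672 + (20338 + (5043 + 4756)) = 34672 + (20338 + 9799) = 34672 + 30137 = 64809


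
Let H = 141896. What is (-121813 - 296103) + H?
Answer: -276020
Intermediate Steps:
(-121813 - 296103) + H = (-121813 - 296103) + 141896 = -417916 + 141896 = -276020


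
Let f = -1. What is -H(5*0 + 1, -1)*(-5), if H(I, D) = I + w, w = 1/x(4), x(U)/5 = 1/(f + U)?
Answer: 8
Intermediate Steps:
x(U) = 5/(-1 + U)
w = ⅗ (w = 1/(5/(-1 + 4)) = 1/(5/3) = ⅗ ≈ 0.60000)
H(I, D) = ⅗ + I (H(I, D) = I + ⅗ = ⅗ + I)
-H(5*0 + 1, -1)*(-5) = -(⅗ + (5*0 + 1))*(-5) = -(⅗ + (0 + 1))*(-5) = -(⅗ + 1)*(-5) = -8*(-5)/5 = -1*(-8) = 8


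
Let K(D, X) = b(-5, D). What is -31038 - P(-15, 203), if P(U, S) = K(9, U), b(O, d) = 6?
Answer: -31044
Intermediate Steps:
K(D, X) = 6
P(U, S) = 6
-31038 - P(-15, 203) = -31038 - 1*6 = -31038 - 6 = -31044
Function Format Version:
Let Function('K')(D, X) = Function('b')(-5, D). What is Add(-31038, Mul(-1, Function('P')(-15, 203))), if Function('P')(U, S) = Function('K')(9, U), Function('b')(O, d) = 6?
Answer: -31044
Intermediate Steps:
Function('K')(D, X) = 6
Function('P')(U, S) = 6
Add(-31038, Mul(-1, Function('P')(-15, 203))) = Add(-31038, Mul(-1, 6)) = Add(-31038, -6) = -31044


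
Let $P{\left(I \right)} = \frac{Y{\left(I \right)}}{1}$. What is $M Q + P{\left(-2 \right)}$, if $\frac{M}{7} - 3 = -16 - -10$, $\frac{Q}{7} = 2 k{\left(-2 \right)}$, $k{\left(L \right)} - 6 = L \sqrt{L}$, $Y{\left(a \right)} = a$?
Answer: $-1766 + 588 i \sqrt{2} \approx -1766.0 + 831.56 i$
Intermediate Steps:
$k{\left(L \right)} = 6 + L^{\frac{3}{2}}$ ($k{\left(L \right)} = 6 + L \sqrt{L} = 6 + L^{\frac{3}{2}}$)
$P{\left(I \right)} = I$ ($P{\left(I \right)} = \frac{I}{1} = I 1 = I$)
$Q = 84 - 28 i \sqrt{2}$ ($Q = 7 \cdot 2 \left(6 + \left(-2\right)^{\frac{3}{2}}\right) = 7 \cdot 2 \left(6 - 2 i \sqrt{2}\right) = 7 \left(12 - 4 i \sqrt{2}\right) = 84 - 28 i \sqrt{2} \approx 84.0 - 39.598 i$)
$M = -21$ ($M = 21 + 7 \left(-16 - -10\right) = 21 + 7 \left(-16 + 10\right) = 21 + 7 \left(-6\right) = 21 - 42 = -21$)
$M Q + P{\left(-2 \right)} = - 21 \left(84 - 28 i \sqrt{2}\right) - 2 = \left(-1764 + 588 i \sqrt{2}\right) - 2 = -1766 + 588 i \sqrt{2}$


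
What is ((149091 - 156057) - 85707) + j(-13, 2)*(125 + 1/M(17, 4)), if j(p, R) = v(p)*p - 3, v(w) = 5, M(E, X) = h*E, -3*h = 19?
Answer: -1922275/19 ≈ -1.0117e+5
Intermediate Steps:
h = -19/3 (h = -1/3*19 = -19/3 ≈ -6.3333)
M(E, X) = -19*E/3
j(p, R) = -3 + 5*p (j(p, R) = 5*p - 3 = -3 + 5*p)
((149091 - 156057) - 85707) + j(-13, 2)*(125 + 1/M(17, 4)) = ((149091 - 156057) - 85707) + (-3 + 5*(-13))*(125 + 1/(-19/3*17)) = (-6966 - 85707) + (-3 - 65)*(125 + 1/(-323/3)) = -92673 - 68*(125 - 3/323) = -92673 - 68*40372/323 = -92673 - 161488/19 = -1922275/19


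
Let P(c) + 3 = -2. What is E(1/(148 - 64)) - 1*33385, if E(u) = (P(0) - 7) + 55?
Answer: -33342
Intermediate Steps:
P(c) = -5 (P(c) = -3 - 2 = -5)
E(u) = 43 (E(u) = (-5 - 7) + 55 = -12 + 55 = 43)
E(1/(148 - 64)) - 1*33385 = 43 - 1*33385 = 43 - 33385 = -33342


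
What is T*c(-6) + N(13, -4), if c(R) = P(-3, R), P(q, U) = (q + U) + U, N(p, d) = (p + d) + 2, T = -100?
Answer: 1511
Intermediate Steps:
N(p, d) = 2 + d + p (N(p, d) = (d + p) + 2 = 2 + d + p)
P(q, U) = q + 2*U (P(q, U) = (U + q) + U = q + 2*U)
c(R) = -3 + 2*R
T*c(-6) + N(13, -4) = -100*(-3 + 2*(-6)) + (2 - 4 + 13) = -100*(-3 - 12) + 11 = -100*(-15) + 11 = 1500 + 11 = 1511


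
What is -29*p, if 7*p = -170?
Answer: 4930/7 ≈ 704.29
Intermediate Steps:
p = -170/7 (p = (⅐)*(-170) = -170/7 ≈ -24.286)
-29*p = -29*(-170/7) = 4930/7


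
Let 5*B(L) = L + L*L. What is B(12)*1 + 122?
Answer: 766/5 ≈ 153.20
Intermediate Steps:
B(L) = L/5 + L²/5 (B(L) = (L + L*L)/5 = (L + L²)/5 = L/5 + L²/5)
B(12)*1 + 122 = ((⅕)*12*(1 + 12))*1 + 122 = ((⅕)*12*13)*1 + 122 = (156/5)*1 + 122 = 156/5 + 122 = 766/5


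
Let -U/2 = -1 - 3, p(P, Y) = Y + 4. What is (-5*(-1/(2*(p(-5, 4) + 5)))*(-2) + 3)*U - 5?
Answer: 207/13 ≈ 15.923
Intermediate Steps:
p(P, Y) = 4 + Y
U = 8 (U = -2*(-1 - 3) = -2*(-4) = 8)
(-5*(-1/(2*(p(-5, 4) + 5)))*(-2) + 3)*U - 5 = (-5*(-1/(2*((4 + 4) + 5)))*(-2) + 3)*8 - 5 = (-5*(-1/(2*(8 + 5)))*(-2) + 3)*8 - 5 = (-5/(13*(-2))*(-2) + 3)*8 - 5 = (-5/(-26)*(-2) + 3)*8 - 5 = (-5*(-1/26)*(-2) + 3)*8 - 5 = ((5/26)*(-2) + 3)*8 - 5 = (-5/13 + 3)*8 - 5 = (34/13)*8 - 5 = 272/13 - 5 = 207/13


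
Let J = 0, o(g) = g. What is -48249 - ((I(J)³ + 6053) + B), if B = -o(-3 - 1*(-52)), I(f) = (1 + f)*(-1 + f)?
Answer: -54252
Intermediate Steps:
B = -49 (B = -(-3 - 1*(-52)) = -(-3 + 52) = -1*49 = -49)
-48249 - ((I(J)³ + 6053) + B) = -48249 - (((-1 + 0²)³ + 6053) - 49) = -48249 - (((-1 + 0)³ + 6053) - 49) = -48249 - (((-1)³ + 6053) - 49) = -48249 - ((-1 + 6053) - 49) = -48249 - (6052 - 49) = -48249 - 1*6003 = -48249 - 6003 = -54252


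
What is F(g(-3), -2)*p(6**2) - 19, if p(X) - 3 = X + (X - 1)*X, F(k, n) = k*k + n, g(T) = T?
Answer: 9074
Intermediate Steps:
F(k, n) = n + k**2 (F(k, n) = k**2 + n = n + k**2)
p(X) = 3 + X + X*(-1 + X) (p(X) = 3 + (X + (X - 1)*X) = 3 + (X + (-1 + X)*X) = 3 + (X + X*(-1 + X)) = 3 + X + X*(-1 + X))
F(g(-3), -2)*p(6**2) - 19 = (-2 + (-3)**2)*(3 + (6**2)**2) - 19 = (-2 + 9)*(3 + 36**2) - 19 = 7*(3 + 1296) - 19 = 7*1299 - 19 = 9093 - 19 = 9074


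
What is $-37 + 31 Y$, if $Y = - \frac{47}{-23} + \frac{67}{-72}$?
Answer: $- \frac{4139}{1656} \approx -2.4994$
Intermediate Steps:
$Y = \frac{1843}{1656}$ ($Y = \left(-47\right) \left(- \frac{1}{23}\right) + 67 \left(- \frac{1}{72}\right) = \frac{47}{23} - \frac{67}{72} = \frac{1843}{1656} \approx 1.1129$)
$-37 + 31 Y = -37 + 31 \cdot \frac{1843}{1656} = -37 + \frac{57133}{1656} = - \frac{4139}{1656}$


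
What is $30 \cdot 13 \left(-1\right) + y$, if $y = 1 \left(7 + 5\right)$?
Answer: $-378$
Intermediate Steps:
$y = 12$ ($y = 1 \cdot 12 = 12$)
$30 \cdot 13 \left(-1\right) + y = 30 \cdot 13 \left(-1\right) + 12 = 30 \left(-13\right) + 12 = -390 + 12 = -378$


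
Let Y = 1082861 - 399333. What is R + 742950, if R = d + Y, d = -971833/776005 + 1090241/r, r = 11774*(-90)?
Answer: 234598612757568683/164460291660 ≈ 1.4265e+6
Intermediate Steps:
Y = 683528
r = -1059660
d = -375169004797/164460291660 (d = -971833/776005 + 1090241/(-1059660) = -971833*1/776005 + 1090241*(-1/1059660) = -971833/776005 - 1090241/1059660 = -375169004797/164460291660 ≈ -2.2812)
R = 112412839068771683/164460291660 (R = -375169004797/164460291660 + 683528 = 112412839068771683/164460291660 ≈ 6.8353e+5)
R + 742950 = 112412839068771683/164460291660 + 742950 = 234598612757568683/164460291660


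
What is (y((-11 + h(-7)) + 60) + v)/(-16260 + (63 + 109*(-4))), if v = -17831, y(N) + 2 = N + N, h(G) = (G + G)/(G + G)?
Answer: 17733/16633 ≈ 1.0661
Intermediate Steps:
h(G) = 1 (h(G) = (2*G)/((2*G)) = (2*G)*(1/(2*G)) = 1)
y(N) = -2 + 2*N (y(N) = -2 + (N + N) = -2 + 2*N)
(y((-11 + h(-7)) + 60) + v)/(-16260 + (63 + 109*(-4))) = ((-2 + 2*((-11 + 1) + 60)) - 17831)/(-16260 + (63 + 109*(-4))) = ((-2 + 2*(-10 + 60)) - 17831)/(-16260 + (63 - 436)) = ((-2 + 2*50) - 17831)/(-16260 - 373) = ((-2 + 100) - 17831)/(-16633) = (98 - 17831)*(-1/16633) = -17733*(-1/16633) = 17733/16633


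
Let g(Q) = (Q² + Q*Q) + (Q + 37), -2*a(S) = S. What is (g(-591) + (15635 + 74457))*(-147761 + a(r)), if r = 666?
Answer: -116712881400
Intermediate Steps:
a(S) = -S/2
g(Q) = 37 + Q + 2*Q² (g(Q) = (Q² + Q²) + (37 + Q) = 2*Q² + (37 + Q) = 37 + Q + 2*Q²)
(g(-591) + (15635 + 74457))*(-147761 + a(r)) = ((37 - 591 + 2*(-591)²) + (15635 + 74457))*(-147761 - ½*666) = ((37 - 591 + 2*349281) + 90092)*(-147761 - 333) = ((37 - 591 + 698562) + 90092)*(-148094) = (698008 + 90092)*(-148094) = 788100*(-148094) = -116712881400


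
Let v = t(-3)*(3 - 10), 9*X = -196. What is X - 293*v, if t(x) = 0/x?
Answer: -196/9 ≈ -21.778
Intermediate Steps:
t(x) = 0
X = -196/9 (X = (⅑)*(-196) = -196/9 ≈ -21.778)
v = 0 (v = 0*(3 - 10) = 0*(-7) = 0)
X - 293*v = -196/9 - 293*0 = -196/9 + 0 = -196/9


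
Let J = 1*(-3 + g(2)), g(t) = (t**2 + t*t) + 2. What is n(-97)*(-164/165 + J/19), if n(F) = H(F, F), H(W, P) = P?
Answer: 190217/3135 ≈ 60.675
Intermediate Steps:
n(F) = F
g(t) = 2 + 2*t**2 (g(t) = (t**2 + t**2) + 2 = 2*t**2 + 2 = 2 + 2*t**2)
J = 7 (J = 1*(-3 + (2 + 2*2**2)) = 1*(-3 + (2 + 2*4)) = 1*(-3 + (2 + 8)) = 1*(-3 + 10) = 1*7 = 7)
n(-97)*(-164/165 + J/19) = -97*(-164/165 + 7/19) = -97*(-1961/3135) = 190217/3135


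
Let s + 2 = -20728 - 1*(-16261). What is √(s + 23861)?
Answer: 8*√303 ≈ 139.26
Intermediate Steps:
s = -4469 (s = -2 + (-20728 - 1*(-16261)) = -2 + (-20728 + 16261) = -2 - 4467 = -4469)
√(s + 23861) = √(-4469 + 23861) = √19392 = 8*√303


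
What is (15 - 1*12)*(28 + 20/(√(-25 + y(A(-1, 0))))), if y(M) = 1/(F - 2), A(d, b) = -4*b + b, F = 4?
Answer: 84 - 60*I*√2/7 ≈ 84.0 - 12.122*I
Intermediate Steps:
A(d, b) = -3*b
y(M) = ½ (y(M) = 1/(4 - 2) = 1/2 = ½)
(15 - 1*12)*(28 + 20/(√(-25 + y(A(-1, 0))))) = (15 - 1*12)*(28 + 20/(√(-25 + ½))) = (15 - 12)*(28 + 20/(√(-49/2))) = 3*(28 + 20/((7*I*√2/2))) = 3*(28 + 20*(-I*√2/7)) = 3*(28 - 20*I*√2/7) = 84 - 60*I*√2/7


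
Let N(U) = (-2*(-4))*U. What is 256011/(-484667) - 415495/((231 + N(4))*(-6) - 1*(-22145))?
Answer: -206642093402/9968146189 ≈ -20.730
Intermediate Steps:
N(U) = 8*U
256011/(-484667) - 415495/((231 + N(4))*(-6) - 1*(-22145)) = 256011/(-484667) - 415495/((231 + 8*4)*(-6) - 1*(-22145)) = 256011*(-1/484667) - 415495/((231 + 32)*(-6) + 22145) = -256011/484667 - 415495/(263*(-6) + 22145) = -256011/484667 - 415495/(-1578 + 22145) = -256011/484667 - 415495/20567 = -206642093402/9968146189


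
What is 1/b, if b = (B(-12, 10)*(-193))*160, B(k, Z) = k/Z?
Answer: 1/37056 ≈ 2.6986e-5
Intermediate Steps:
b = 37056 (b = (-12/10*(-193))*160 = (-12*⅒*(-193))*160 = -6/5*(-193)*160 = (1158/5)*160 = 37056)
1/b = 1/37056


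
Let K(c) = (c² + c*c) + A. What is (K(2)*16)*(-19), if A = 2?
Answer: -3040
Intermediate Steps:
K(c) = 2 + 2*c² (K(c) = (c² + c*c) + 2 = (c² + c²) + 2 = 2*c² + 2 = 2 + 2*c²)
(K(2)*16)*(-19) = ((2 + 2*2²)*16)*(-19) = ((2 + 2*4)*16)*(-19) = ((2 + 8)*16)*(-19) = (10*16)*(-19) = 160*(-19) = -3040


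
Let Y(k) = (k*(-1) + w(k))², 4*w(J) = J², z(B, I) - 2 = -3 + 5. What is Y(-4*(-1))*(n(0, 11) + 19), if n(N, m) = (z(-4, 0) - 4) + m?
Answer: 0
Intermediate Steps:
z(B, I) = 4 (z(B, I) = 2 + (-3 + 5) = 2 + 2 = 4)
n(N, m) = m (n(N, m) = (4 - 4) + m = 0 + m = m)
w(J) = J²/4
Y(k) = (-k + k²/4)² (Y(k) = (k*(-1) + k²/4)² = (-k + k²/4)²)
Y(-4*(-1))*(n(0, 11) + 19) = ((-4*(-1))²*(-4 - 4*(-1))²/16)*(11 + 19) = ((1/16)*4²*(-4 + 4)²)*30 = ((1/16)*16*0²)*30 = ((1/16)*16*0)*30 = 0*30 = 0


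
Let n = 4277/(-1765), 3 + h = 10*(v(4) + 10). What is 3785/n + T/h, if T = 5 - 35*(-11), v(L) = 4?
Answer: -913563895/585949 ≈ -1559.1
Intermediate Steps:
h = 137 (h = -3 + 10*(4 + 10) = -3 + 10*14 = -3 + 140 = 137)
n = -4277/1765 (n = 4277*(-1/1765) = -4277/1765 ≈ -2.4232)
T = 390 (T = 5 + 385 = 390)
3785/n + T/h = 3785/(-4277/1765) + 390/137 = 3785*(-1765/4277) + 390*(1/137) = -6680525/4277 + 390/137 = -913563895/585949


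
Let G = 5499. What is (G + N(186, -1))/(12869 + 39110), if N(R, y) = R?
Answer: 5685/51979 ≈ 0.10937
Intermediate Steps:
(G + N(186, -1))/(12869 + 39110) = (5499 + 186)/(12869 + 39110) = 5685/51979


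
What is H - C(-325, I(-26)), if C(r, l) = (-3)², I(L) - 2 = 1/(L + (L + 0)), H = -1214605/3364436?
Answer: -31494529/3364436 ≈ -9.3610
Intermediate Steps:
H = -1214605/3364436 (H = -1214605*1/3364436 = -1214605/3364436 ≈ -0.36101)
I(L) = 2 + 1/(2*L) (I(L) = 2 + 1/(L + (L + 0)) = 2 + 1/(L + L) = 2 + 1/(2*L))
C(r, l) = 9
H - C(-325, I(-26)) = -1214605/3364436 - 1*9 = -1214605/3364436 - 9 = -31494529/3364436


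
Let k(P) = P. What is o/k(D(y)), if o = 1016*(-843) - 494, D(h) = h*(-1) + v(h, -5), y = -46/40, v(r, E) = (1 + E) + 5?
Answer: -17139640/43 ≈ -3.9860e+5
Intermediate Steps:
v(r, E) = 6 + E
y = -23/20 (y = -46*1/40 = -23/20 ≈ -1.1500)
D(h) = 1 - h (D(h) = h*(-1) + (6 - 5) = -h + 1 = 1 - h)
o = -856982 (o = -856488 - 494 = -856982)
o/k(D(y)) = -856982/(1 - 1*(-23/20)) = -856982/(1 + 23/20) = -856982/43/20 = -856982*20/43 = -17139640/43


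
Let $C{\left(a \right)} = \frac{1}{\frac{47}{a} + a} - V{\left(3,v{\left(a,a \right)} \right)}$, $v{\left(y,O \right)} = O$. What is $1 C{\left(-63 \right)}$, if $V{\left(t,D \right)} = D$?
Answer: $\frac{252945}{4016} \approx 62.984$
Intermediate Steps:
$C{\left(a \right)} = \frac{1}{a + \frac{47}{a}} - a$ ($C{\left(a \right)} = \frac{1}{\frac{47}{a} + a} - a = \frac{1}{a + \frac{47}{a}} - a$)
$1 C{\left(-63 \right)} = 1 \left(- \frac{63 \left(-46 - \left(-63\right)^{2}\right)}{47 + \left(-63\right)^{2}}\right) = 1 \left(- \frac{63 \left(-46 - 3969\right)}{47 + 3969}\right) = 1 \left(- \frac{63 \left(-46 - 3969\right)}{4016}\right) = 1 \left(\left(-63\right) \frac{1}{4016} \left(-4015\right)\right) = 1 \cdot \frac{252945}{4016} = \frac{252945}{4016}$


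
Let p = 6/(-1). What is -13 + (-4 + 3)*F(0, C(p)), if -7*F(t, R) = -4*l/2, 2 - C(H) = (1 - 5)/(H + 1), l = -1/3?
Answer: -271/21 ≈ -12.905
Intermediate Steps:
l = -⅓ (l = -1*⅓ = -⅓ ≈ -0.33333)
p = -6 (p = 6*(-1) = -6)
C(H) = 2 + 4/(1 + H) (C(H) = 2 - (1 - 5)/(H + 1) = 2 - (-4)/(1 + H) = 2 + 4/(1 + H))
F(t, R) = -2/21 (F(t, R) = -(-4*(-⅓))/(7*2) = -4/(21*2) = -⅐*⅔ = -2/21)
-13 + (-4 + 3)*F(0, C(p)) = -13 + (-4 + 3)*(-2/21) = -13 - 1*(-2/21) = -13 + 2/21 = -271/21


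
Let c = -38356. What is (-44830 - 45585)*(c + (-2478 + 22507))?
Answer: 1657035705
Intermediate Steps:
(-44830 - 45585)*(c + (-2478 + 22507)) = (-44830 - 45585)*(-38356 + (-2478 + 22507)) = -90415*(-38356 + 20029) = -90415*(-18327) = 1657035705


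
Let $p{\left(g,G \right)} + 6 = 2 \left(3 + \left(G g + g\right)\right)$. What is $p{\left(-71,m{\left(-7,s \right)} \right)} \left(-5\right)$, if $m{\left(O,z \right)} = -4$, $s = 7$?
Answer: $-2130$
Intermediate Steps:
$p{\left(g,G \right)} = 2 g + 2 G g$ ($p{\left(g,G \right)} = -6 + 2 \left(3 + \left(G g + g\right)\right) = -6 + 2 \left(3 + \left(g + G g\right)\right) = -6 + 2 \left(3 + g + G g\right) = -6 + \left(6 + 2 g + 2 G g\right) = 2 g + 2 G g$)
$p{\left(-71,m{\left(-7,s \right)} \right)} \left(-5\right) = 2 \left(-71\right) \left(1 - 4\right) \left(-5\right) = 2 \left(-71\right) \left(-3\right) \left(-5\right) = 426 \left(-5\right) = -2130$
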